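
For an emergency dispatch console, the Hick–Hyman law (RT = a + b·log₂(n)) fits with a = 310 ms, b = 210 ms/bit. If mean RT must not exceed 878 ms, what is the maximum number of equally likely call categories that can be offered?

210·log₂ n ≤ 878 − 310 = 568, giving log₂ n ≤ 2.7048 and n ≤ 6.520. The largest whole number is 6.

6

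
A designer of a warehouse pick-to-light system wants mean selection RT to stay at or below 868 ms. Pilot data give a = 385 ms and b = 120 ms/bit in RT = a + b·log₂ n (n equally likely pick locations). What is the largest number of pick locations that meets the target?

Set 385 + 120·log₂ n ≤ 868 → log₂ n ≤ (868 − 385)/120 = 4.0250.
So n ≤ 2^4.0250 = 16.280; the largest integer n is 16.

16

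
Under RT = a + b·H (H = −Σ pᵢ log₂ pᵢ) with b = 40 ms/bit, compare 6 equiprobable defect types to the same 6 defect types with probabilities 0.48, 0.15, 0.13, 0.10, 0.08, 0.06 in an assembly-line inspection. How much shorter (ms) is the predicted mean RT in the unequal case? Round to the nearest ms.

The RT saving is b·ΔH. Equiprobable H₀ = log₂(6) = 2.5850 bits; with the given probabilities H = 2.1687 bits.
b·(H₀ − H) = 40 × (2.5850 − 2.1687) = 16.65 ms.

17 ms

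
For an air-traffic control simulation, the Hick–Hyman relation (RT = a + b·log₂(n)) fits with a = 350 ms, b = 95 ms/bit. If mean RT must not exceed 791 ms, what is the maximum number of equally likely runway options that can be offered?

24

95·log₂ n ≤ 791 − 350 = 441, giving log₂ n ≤ 4.6421 and n ≤ 24.970. The largest whole number is 24.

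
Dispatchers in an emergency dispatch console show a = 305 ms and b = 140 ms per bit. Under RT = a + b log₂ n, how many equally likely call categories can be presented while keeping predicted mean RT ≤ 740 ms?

8

Information budget: (740 − 305)/140 = 3.1071 bits, so n ≤ 2^3.1071 = 8.617 → at most 8.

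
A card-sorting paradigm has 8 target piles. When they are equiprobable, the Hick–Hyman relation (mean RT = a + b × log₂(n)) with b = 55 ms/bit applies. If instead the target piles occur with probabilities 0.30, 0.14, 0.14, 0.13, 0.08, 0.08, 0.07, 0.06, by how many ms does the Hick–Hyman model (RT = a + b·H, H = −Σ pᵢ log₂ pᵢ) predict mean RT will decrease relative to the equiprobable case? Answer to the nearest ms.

The RT saving is b·ΔH. Equiprobable H₀ = log₂(8) = 3.0000 bits; with the given probabilities H = 2.7931 bits.
b·(H₀ − H) = 55 × (3.0000 − 2.7931) = 11.38 ms.

11 ms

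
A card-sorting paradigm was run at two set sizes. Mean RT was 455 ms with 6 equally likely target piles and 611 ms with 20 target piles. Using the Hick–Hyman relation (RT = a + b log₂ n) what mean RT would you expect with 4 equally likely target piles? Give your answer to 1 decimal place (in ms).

402.5 ms

Fit slope and intercept:
  b = (611 − 455) / (log₂ 20 − log₂ 6) = 156 / (4.3219 − 2.5850) = 89.812 ms/bit
  a = 455 − 89.812 × 2.5850 = 222.840 ms
Then RT(4) = 222.840 + 89.812 × log₂ 4 = 222.840 + 89.812 × 2 ≈ 402.463 ms.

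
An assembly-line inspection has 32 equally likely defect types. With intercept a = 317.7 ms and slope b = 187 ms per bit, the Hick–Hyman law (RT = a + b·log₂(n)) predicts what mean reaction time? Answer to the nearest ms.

log₂(32) = 5 bits, so RT = 317.7 + 187 × 5 ≈ 1252.700 ms.

1253 ms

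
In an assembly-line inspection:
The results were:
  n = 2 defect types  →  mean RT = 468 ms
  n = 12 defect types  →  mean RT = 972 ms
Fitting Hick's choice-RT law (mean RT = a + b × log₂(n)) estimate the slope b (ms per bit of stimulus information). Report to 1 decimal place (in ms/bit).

The slope on a log₂ axis is (972 − 468) / (3.5850 − 1) = 194.974 ms/bit.

195.0 ms/bit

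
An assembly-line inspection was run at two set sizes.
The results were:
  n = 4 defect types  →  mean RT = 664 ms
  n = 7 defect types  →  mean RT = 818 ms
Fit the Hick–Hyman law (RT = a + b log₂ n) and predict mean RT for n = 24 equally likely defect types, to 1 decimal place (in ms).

Fit slope and intercept:
  b = (818 − 664) / (log₂ 7 − log₂ 4) = 154 / (2.8074 − 2) = 190.746 ms/bit
  a = 664 − 190.746 × 2 = 282.507 ms
Then RT(24) = 282.507 + 190.746 × log₂ 24 = 282.507 + 190.746 × 4.5850 ≈ 1157.072 ms.

1157.1 ms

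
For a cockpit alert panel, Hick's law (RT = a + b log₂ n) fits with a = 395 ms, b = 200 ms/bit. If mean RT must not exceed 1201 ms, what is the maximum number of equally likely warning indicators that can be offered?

Set 395 + 200·log₂ n ≤ 1201 → log₂ n ≤ (1201 − 395)/200 = 4.0300.
So n ≤ 2^4.0300 = 16.336; the largest integer n is 16.

16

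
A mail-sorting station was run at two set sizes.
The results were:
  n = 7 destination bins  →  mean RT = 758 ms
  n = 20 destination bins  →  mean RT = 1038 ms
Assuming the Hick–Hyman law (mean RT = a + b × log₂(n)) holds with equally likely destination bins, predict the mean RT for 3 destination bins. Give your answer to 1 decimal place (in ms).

532.0 ms

Fit slope and intercept:
  b = (1038 − 758) / (log₂ 20 − log₂ 7) = 280 / (4.3219 − 2.8074) = 184.871 ms/bit
  a = 758 − 184.871 × 2.8074 = 239.003 ms
Then RT(3) = 239.003 + 184.871 × log₂ 3 = 239.003 + 184.871 × 1.5850 ≈ 532.016 ms.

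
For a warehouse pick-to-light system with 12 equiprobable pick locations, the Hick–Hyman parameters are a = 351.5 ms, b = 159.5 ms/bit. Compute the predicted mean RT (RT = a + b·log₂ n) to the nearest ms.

923 ms

log₂(12) = 3.5850 bits, so RT = 351.5 + 159.5 × 3.5850 ≈ 923.302 ms.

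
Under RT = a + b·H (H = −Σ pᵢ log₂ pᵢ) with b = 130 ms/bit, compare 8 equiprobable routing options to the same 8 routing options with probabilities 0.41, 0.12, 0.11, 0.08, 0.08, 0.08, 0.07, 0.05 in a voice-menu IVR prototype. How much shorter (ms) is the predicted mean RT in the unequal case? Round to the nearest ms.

51 ms

The RT saving is b·ΔH. Equiprobable H₀ = log₂(8) = 3.0000 bits; with the given probabilities H = 2.6039 bits.
b·(H₀ − H) = 130 × (3.0000 − 2.6039) = 51.49 ms.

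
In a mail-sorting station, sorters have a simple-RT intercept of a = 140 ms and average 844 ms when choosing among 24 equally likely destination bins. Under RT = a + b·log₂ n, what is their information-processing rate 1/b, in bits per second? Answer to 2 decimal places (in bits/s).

Choice component = 844 − 140 = 704 ms over log₂(24) = 4.5850 bits.
b = 704 / 4.5850 = 153.545 ms/bit, so 1/b = 6.513 bits/s.

6.51 bits/s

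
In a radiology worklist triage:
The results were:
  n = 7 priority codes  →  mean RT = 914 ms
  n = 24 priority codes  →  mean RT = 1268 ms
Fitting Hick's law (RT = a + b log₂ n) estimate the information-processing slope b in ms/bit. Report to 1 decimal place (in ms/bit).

Slope: b = (1268 − 914) / (log₂ 24 − log₂ 7) = 354/1.7776 = 199.144 ms/bit.

199.1 ms/bit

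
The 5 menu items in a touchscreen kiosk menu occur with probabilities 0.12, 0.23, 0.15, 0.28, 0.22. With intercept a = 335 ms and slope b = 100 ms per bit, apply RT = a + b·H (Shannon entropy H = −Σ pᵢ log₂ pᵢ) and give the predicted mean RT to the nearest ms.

Entropy contributions −pᵢ log₂ pᵢ: 0.3671, 0.4877, 0.4105, 0.5142, 0.4806; sum H = 2.2601 bits.
RT = a + bH = 335 + 100·2.2601 = 561.01 ms.

561 ms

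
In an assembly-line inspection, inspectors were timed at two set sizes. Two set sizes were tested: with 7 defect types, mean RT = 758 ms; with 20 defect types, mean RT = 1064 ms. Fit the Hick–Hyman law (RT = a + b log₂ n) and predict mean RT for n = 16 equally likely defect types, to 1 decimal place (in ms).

Fit slope and intercept:
  b = (1064 − 758) / (log₂ 20 − log₂ 7) = 306 / (4.3219 − 2.8074) = 202.037 ms/bit
  a = 758 − 202.037 × 2.8074 = 190.810 ms
Then RT(16) = 190.810 + 202.037 × log₂ 16 = 190.810 + 202.037 × 4 ≈ 998.959 ms.

999.0 ms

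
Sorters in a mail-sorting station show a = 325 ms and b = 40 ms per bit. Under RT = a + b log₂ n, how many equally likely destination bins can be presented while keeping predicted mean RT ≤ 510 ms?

40·log₂ n ≤ 510 − 325 = 185, giving log₂ n ≤ 4.6250 and n ≤ 24.675. The largest whole number is 24.

24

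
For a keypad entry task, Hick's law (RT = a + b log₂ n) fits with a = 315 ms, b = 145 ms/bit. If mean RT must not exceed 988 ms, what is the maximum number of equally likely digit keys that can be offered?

24

145·log₂ n ≤ 988 − 315 = 673, giving log₂ n ≤ 4.6414 and n ≤ 24.957. The largest whole number is 24.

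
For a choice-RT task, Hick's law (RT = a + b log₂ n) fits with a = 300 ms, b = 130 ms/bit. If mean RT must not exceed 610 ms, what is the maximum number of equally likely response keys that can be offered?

5

Information budget: (610 − 300)/130 = 2.3846 bits, so n ≤ 2^2.3846 = 5.222 → at most 5.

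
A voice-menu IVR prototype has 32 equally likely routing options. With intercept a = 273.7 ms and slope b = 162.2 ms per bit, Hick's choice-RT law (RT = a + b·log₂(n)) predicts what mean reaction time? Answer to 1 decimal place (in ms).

log₂(32) = 5 bits, so RT = 273.7 + 162.2 × 5 ≈ 1084.700 ms.

1084.7 ms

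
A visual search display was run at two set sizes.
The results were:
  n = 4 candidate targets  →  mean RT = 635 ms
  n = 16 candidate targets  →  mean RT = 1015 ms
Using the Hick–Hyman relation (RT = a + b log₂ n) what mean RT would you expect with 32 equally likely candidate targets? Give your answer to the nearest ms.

Fit slope and intercept:
  b = (1015 − 635) / (log₂ 16 − log₂ 4) = 380 / (4 − 2) = 190 ms/bit
  a = 635 − 190 × 2 = 255 ms
Then RT(32) = 255 + 190 × log₂ 32 = 255 + 190 × 5 ≈ 1205.000 ms.

1205 ms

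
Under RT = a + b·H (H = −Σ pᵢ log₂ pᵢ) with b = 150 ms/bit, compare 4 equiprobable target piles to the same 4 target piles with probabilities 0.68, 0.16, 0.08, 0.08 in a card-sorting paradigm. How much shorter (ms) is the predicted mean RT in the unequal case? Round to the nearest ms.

92 ms

The RT saving is b·ΔH. Equiprobable H₀ = log₂(4) = 2.0000 bits; with the given probabilities H = 1.3844 bits.
b·(H₀ − H) = 150 × (2.0000 − 1.3844) = 92.34 ms.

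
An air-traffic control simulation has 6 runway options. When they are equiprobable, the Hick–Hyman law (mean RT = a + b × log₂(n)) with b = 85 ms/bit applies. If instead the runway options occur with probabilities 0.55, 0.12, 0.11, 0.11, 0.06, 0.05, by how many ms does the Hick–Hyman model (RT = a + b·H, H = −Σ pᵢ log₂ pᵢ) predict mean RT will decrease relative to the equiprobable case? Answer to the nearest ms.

50 ms

The RT saving is b·ΔH. Equiprobable H₀ = log₂(6) = 2.5850 bits; with the given probabilities H = 2.0016 bits.
b·(H₀ − H) = 85 × (2.5850 − 2.0016) = 49.58 ms.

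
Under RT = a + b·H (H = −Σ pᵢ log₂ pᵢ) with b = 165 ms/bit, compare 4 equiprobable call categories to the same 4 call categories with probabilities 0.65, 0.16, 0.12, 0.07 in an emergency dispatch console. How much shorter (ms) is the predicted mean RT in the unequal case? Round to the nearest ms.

89 ms

The RT saving is b·ΔH. Equiprobable H₀ = log₂(4) = 2.0000 bits; with the given probabilities H = 1.4626 bits.
b·(H₀ − H) = 165 × (2.0000 − 1.4626) = 88.67 ms.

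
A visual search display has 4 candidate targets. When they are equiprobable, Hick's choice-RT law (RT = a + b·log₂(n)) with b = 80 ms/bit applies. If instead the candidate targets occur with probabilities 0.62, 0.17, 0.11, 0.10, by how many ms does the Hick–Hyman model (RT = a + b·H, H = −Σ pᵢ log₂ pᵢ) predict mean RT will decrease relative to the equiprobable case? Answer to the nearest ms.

36 ms

Equiprobable entropy H₀ = log₂ 4 = 2.0000 bits.
Skewed entropy H = −Σ pᵢ log₂ pᵢ = 1.5447 bits.
ΔRT = b·(H₀ − H) = 80 × 0.4553 = 36.43 ms.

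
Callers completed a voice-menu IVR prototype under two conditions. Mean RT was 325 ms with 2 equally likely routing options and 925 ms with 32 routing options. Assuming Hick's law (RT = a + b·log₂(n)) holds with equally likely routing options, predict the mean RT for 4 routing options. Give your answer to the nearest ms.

RT is linear in log₂ n, so two points fix the line:
  b = (925 − 325) / (log₂ 32 − log₂ 2) = 600 / (5 − 1) = 150 ms/bit
  a = 325 − 150 × 1 = 175 ms
Then RT(4) = 175 + 150 × log₂ 4 = 175 + 150 × 2 ≈ 475.000 ms.

475 ms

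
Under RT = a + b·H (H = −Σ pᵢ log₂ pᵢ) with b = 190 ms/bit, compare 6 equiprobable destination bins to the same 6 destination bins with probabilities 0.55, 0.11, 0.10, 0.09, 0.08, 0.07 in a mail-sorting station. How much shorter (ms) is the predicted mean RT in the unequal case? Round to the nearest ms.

106 ms

Equiprobable entropy H₀ = log₂ 6 = 2.5850 bits.
Skewed entropy H = −Σ pᵢ log₂ pᵢ = 2.0296 bits.
ΔRT = b·(H₀ − H) = 190 × 0.5554 = 105.52 ms.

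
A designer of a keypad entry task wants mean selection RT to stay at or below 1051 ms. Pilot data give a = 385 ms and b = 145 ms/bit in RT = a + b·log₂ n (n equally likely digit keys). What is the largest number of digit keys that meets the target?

Information budget: (1051 − 385)/145 = 4.5931 bits, so n ≤ 2^4.5931 = 24.136 → at most 24.

24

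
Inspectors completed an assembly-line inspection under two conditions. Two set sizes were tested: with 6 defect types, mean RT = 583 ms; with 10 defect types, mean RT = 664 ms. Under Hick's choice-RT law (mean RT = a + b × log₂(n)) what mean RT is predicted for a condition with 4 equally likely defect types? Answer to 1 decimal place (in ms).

With log₂ n on the abscissa the relation is linear; from the two conditions:
  b = (664 − 583) / (log₂ 10 − log₂ 6) = 81 / (3.3219 − 2.5850) = 109.910 ms/bit
  a = 583 − 109.910 × 2.5850 = 298.886 ms
Then RT(4) = 298.886 + 109.910 × log₂ 4 = 298.886 + 109.910 × 2 ≈ 518.707 ms.

518.7 ms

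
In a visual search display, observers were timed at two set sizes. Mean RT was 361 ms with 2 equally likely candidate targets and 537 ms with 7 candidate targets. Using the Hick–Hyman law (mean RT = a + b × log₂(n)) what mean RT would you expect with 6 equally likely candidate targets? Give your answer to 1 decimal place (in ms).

With log₂ n on the abscissa the relation is linear; from the two conditions:
  b = (537 − 361) / (log₂ 7 − log₂ 2) = 176 / (2.8074 − 1) = 97.380 ms/bit
  a = 361 − 97.380 × 1 = 263.620 ms
Then RT(6) = 263.620 + 97.380 × log₂ 6 = 263.620 + 97.380 × 2.5850 ≈ 515.343 ms.

515.3 ms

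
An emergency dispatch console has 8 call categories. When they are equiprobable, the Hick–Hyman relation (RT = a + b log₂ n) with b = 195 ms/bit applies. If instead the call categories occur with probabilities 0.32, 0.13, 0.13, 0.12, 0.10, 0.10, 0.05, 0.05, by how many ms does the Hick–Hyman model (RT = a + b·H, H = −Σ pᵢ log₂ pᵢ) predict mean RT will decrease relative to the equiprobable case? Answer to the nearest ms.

48 ms

Equiprobable entropy H₀ = log₂ 8 = 3.0000 bits.
Skewed entropy H = −Σ pᵢ log₂ pᵢ = 2.7550 bits.
ΔRT = b·(H₀ − H) = 195 × 0.2450 = 47.78 ms.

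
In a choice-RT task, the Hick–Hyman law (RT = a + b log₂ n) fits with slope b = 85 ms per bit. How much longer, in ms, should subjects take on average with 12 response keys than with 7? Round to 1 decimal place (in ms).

Only the slope matters, since a is common to both: ΔRT = b·log₂(n₂/n₁).
log₂(12) − log₂(7) = 3.5850 − 2.8074 = 0.7776.
ΔRT = 85 × 0.7776 = 66.097 ms.

66.1 ms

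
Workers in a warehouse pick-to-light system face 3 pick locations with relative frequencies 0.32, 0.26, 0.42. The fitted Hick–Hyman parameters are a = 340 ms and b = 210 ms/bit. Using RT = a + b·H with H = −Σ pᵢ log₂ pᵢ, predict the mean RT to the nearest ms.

667 ms

H = 0.32·log₂(1/0.32) + 0.26·log₂(1/0.26) + 0.42·log₂(1/0.42) = 1.5570 bits.
RT = 340 + 210 × 1.5570 = 666.96 ms.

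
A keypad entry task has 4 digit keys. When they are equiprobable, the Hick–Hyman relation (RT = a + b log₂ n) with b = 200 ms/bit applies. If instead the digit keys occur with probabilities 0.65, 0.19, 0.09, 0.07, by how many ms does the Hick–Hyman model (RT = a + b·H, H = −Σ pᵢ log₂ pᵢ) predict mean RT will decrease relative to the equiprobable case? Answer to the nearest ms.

112 ms

The RT saving is b·ΔH. Equiprobable H₀ = log₂(4) = 2.0000 bits; with the given probabilities H = 1.4404 bits.
b·(H₀ − H) = 200 × (2.0000 − 1.4404) = 111.92 ms.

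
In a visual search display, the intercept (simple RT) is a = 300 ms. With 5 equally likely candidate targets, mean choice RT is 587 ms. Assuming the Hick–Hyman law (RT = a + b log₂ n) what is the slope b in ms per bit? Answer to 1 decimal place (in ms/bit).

b = (587 − 300) / log₂(5) = 287 / 2.3219 = 123.604 ms/bit.

123.6 ms/bit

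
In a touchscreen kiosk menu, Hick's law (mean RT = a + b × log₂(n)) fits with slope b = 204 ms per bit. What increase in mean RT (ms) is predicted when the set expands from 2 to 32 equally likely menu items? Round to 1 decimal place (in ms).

816.0 ms

ΔRT = (a + b log₂ n₂) − (a + b log₂ n₁) = b·(log₂ n₂ − log₂ n₁).
log₂(32) − log₂(2) = log₂(32/2) = log₂(16) = 4.
ΔRT = 204 × 4.0000 = 816.000 ms.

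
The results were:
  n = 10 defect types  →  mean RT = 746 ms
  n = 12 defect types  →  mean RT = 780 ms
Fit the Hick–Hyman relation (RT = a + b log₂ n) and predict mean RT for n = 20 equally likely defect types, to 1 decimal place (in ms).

Solve the two-equation system in a and b:
  b = (780 − 746) / (log₂ 12 − log₂ 10) = 34 / (3.5850 − 3.3219) = 129.261 ms/bit
  a = 746 − 129.261 × 3.3219 = 316.605 ms
Then RT(20) = 316.605 + 129.261 × log₂ 20 = 316.605 + 129.261 × 4.3219 ≈ 875.261 ms.

875.3 ms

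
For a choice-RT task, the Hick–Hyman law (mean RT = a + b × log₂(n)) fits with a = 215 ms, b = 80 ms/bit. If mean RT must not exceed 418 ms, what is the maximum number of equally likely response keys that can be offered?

5

Information budget: (418 − 215)/80 = 2.5375 bits, so n ≤ 2^2.5375 = 5.806 → at most 5.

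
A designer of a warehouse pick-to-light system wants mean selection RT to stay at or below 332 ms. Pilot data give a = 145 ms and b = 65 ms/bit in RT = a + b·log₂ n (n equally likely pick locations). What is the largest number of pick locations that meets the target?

7

Information budget: (332 − 145)/65 = 2.8769 bits, so n ≤ 2^2.8769 = 7.346 → at most 7.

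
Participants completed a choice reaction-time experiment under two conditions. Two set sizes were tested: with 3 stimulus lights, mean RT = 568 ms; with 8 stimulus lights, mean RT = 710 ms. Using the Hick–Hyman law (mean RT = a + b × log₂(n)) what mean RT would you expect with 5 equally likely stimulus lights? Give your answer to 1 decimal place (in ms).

642.0 ms

Fit slope and intercept:
  b = (710 − 568) / (log₂ 8 − log₂ 3) = 142 / (3 − 1.5850) = 100.351 ms/bit
  a = 568 − 100.351 × 1.5850 = 408.948 ms
Then RT(5) = 408.948 + 100.351 × log₂ 5 = 408.948 + 100.351 × 2.3219 ≈ 641.955 ms.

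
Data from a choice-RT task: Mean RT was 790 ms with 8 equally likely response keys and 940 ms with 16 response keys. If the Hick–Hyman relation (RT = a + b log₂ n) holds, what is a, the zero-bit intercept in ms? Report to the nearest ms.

Slope: b = (940 − 790) / (log₂ 16 − log₂ 8) = 150/1.0000 = 150 ms/bit.
a = RT₁ − b·log₂ n₁ = 790 − 150 × 3 = 340.000 ms.

340 ms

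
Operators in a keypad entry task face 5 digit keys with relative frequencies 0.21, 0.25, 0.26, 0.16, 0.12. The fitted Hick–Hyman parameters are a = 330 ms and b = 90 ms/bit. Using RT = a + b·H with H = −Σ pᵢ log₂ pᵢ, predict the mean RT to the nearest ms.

534 ms

Entropy contributions −pᵢ log₂ pᵢ: 0.4728, 0.5000, 0.5053, 0.4230, 0.3671; sum H = 2.2682 bits.
RT = a + bH = 330 + 90·2.2682 = 534.14 ms.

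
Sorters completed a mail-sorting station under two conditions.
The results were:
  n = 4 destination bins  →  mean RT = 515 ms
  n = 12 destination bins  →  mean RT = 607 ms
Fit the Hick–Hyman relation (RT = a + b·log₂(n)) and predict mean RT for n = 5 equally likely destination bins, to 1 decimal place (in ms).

533.7 ms

Solve the two-equation system in a and b:
  b = (607 − 515) / (log₂ 12 − log₂ 4) = 92 / (3.5850 − 2) = 58.046 ms/bit
  a = 515 − 58.046 × 2 = 398.909 ms
Then RT(5) = 398.909 + 58.046 × log₂ 5 = 398.909 + 58.046 × 2.3219 ≈ 533.686 ms.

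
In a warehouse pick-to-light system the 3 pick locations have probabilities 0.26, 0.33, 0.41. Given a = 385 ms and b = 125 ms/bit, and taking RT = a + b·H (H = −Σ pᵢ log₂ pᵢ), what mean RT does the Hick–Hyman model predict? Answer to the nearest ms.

580 ms

Entropy contributions −pᵢ log₂ pᵢ: 0.5053, 0.5278, 0.5274; sum H = 1.5605 bits.
RT = a + bH = 385 + 125·1.5605 = 580.06 ms.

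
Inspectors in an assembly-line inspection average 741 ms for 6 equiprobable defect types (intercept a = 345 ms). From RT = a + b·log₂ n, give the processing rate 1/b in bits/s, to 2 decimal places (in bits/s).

b = (741 − 345)/log₂ 6 = 396/2.5850 = 153.194 ms per bit = 0.15319 s/bit; the reciprocal is 6.528 bits/s.

6.53 bits/s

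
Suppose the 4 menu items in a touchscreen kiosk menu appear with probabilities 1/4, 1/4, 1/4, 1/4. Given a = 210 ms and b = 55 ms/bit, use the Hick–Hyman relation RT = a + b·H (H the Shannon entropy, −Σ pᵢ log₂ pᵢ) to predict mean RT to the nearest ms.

Each term −pᵢ log₂ pᵢ: 0.25·2 + 0.25·2 + 0.25·2 + 0.25·2; summed, H = 2.000 bits.
Mean RT = a + bH = 210 + 55·2.000 = 320.00 ms.

320 ms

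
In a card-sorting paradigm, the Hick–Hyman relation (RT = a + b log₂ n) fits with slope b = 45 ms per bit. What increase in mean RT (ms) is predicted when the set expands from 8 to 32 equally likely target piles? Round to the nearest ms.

90 ms

Only the slope matters, since a is common to both: ΔRT = b·log₂(n₂/n₁).
log₂(32) − log₂(8) = log₂(32/8) = log₂(4) = 2.
ΔRT = 45 × 2.0000 = 90.000 ms.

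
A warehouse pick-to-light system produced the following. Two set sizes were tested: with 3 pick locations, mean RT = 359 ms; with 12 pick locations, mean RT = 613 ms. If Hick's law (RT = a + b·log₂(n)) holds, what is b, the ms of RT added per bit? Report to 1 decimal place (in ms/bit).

127.0 ms/bit

b = (RT₂ − RT₁)/(log₂ n₂ − log₂ n₁) = (613 − 359)/(3.5850 − 1.5850) = 127.000 ms/bit.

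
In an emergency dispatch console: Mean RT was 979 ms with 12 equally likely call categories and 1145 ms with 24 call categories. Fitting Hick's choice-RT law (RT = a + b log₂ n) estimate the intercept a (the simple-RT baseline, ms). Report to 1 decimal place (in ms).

383.9 ms

Slope: b = (1145 − 979) / (log₂ 24 − log₂ 12) = 166/1.0000 = 166.000 ms/bit.
a = RT₁ − b·log₂ n₁ = 979 − 166.000 × 3.5850 = 383.896 ms.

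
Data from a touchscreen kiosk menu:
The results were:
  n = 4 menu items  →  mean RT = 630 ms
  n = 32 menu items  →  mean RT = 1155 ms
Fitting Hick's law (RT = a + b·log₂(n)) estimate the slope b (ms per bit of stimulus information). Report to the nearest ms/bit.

b = (RT₂ − RT₁)/(log₂ n₂ − log₂ n₁) = (1155 − 630)/(5 − 2) = 175 ms/bit.

175 ms/bit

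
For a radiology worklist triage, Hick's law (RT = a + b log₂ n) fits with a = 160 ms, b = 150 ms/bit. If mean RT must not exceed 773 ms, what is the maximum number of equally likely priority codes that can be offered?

Information budget: (773 − 160)/150 = 4.0867 bits, so n ≤ 2^4.0867 = 16.991 → at most 16.

16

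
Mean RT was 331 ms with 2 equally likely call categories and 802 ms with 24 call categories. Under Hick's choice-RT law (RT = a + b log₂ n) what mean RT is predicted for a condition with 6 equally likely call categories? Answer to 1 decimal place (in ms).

Solve the two-equation system in a and b:
  b = (802 − 331) / (log₂ 24 − log₂ 2) = 471 / (4.5850 − 1) = 131.382 ms/bit
  a = 331 − 131.382 × 1 = 199.618 ms
Then RT(6) = 199.618 + 131.382 × log₂ 6 = 199.618 + 131.382 × 2.5850 ≈ 539.236 ms.

539.2 ms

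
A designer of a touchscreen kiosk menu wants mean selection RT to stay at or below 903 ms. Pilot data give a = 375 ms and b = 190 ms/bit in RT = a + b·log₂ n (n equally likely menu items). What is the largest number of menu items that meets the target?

6

Information budget: (903 − 375)/190 = 2.7789 bits, so n ≤ 2^2.7789 = 6.864 → at most 6.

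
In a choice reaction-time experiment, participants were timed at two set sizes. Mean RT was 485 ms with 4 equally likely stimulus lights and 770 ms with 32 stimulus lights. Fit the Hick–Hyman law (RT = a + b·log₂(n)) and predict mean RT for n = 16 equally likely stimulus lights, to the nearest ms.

675 ms

Fit slope and intercept:
  b = (770 − 485) / (log₂ 32 − log₂ 4) = 285 / (5 − 2) = 95 ms/bit
  a = 485 − 95 × 2 = 295 ms
Then RT(16) = 295 + 95 × log₂ 16 = 295 + 95 × 4 ≈ 675.000 ms.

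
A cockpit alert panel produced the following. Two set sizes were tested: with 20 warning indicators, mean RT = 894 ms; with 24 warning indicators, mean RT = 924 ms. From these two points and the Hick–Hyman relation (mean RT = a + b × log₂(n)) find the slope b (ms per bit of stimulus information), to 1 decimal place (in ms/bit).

Slope: b = (924 − 894) / (log₂ 24 − log₂ 20) = 30/0.2630 = 114.054 ms/bit.

114.1 ms/bit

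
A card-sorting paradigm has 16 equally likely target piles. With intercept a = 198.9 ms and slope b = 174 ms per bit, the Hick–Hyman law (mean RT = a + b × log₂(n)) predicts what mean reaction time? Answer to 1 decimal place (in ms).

894.9 ms

log₂(16) = 4 bits, so RT = 198.9 + 174 × 4 ≈ 894.900 ms.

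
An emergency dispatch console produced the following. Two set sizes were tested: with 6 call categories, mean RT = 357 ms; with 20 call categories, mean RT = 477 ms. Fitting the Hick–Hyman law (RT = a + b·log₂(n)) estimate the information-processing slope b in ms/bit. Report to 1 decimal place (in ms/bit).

69.1 ms/bit

Slope: b = (477 − 357) / (log₂ 20 − log₂ 6) = 120/1.7370 = 69.086 ms/bit.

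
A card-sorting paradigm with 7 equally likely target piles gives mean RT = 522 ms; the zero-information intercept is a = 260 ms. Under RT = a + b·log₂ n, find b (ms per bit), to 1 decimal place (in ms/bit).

7 alternatives carry log₂ 7 = 2.8074 bits; the choice cost is 522 − 260 = 262 ms, so b = 262/2.8074 = 93.326 ms/bit.

93.3 ms/bit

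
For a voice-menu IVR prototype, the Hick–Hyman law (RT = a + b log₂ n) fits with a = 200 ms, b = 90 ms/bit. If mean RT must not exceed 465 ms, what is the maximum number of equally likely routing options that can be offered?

90·log₂ n ≤ 465 − 200 = 265, giving log₂ n ≤ 2.9444 and n ≤ 7.698. The largest whole number is 7.

7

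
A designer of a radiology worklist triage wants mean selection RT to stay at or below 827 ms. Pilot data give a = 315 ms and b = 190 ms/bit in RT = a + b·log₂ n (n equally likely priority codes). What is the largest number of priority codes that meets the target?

Set 315 + 190·log₂ n ≤ 827 → log₂ n ≤ (827 − 315)/190 = 2.6947.
So n ≤ 2^2.6947 = 6.474; the largest integer n is 6.

6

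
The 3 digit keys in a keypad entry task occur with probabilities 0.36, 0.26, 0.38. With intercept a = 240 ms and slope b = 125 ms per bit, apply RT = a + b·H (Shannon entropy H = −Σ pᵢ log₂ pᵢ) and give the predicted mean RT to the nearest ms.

H = 0.36·log₂(1/0.36) + 0.26·log₂(1/0.26) + 0.38·log₂(1/0.38) = 1.5664 bits.
RT = 240 + 125 × 1.5664 = 435.79 ms.

436 ms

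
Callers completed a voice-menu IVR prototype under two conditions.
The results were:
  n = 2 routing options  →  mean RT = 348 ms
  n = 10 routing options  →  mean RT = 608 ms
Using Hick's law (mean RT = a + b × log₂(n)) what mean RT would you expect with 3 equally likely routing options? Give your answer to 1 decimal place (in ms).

413.5 ms

Solve the two-equation system in a and b:
  b = (608 − 348) / (log₂ 10 − log₂ 2) = 260 / (3.3219 − 1) = 111.976 ms/bit
  a = 348 − 111.976 × 1 = 236.024 ms
Then RT(3) = 236.024 + 111.976 × log₂ 3 = 236.024 + 111.976 × 1.5850 ≈ 413.502 ms.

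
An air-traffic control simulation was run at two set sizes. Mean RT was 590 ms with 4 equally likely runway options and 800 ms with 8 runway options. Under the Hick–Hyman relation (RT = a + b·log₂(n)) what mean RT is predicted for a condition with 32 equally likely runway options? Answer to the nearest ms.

1220 ms

RT is linear in log₂ n, so two points fix the line:
  b = (800 − 590) / (log₂ 8 − log₂ 4) = 210 / (3 − 2) = 210 ms/bit
  a = 590 − 210 × 2 = 170 ms
Then RT(32) = 170 + 210 × log₂ 32 = 170 + 210 × 5 ≈ 1220.000 ms.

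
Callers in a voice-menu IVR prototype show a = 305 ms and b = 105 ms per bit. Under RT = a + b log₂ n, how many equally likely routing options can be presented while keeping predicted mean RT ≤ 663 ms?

Set 305 + 105·log₂ n ≤ 663 → log₂ n ≤ (663 − 305)/105 = 3.4095.
So n ≤ 2^3.4095 = 10.626; the largest integer n is 10.

10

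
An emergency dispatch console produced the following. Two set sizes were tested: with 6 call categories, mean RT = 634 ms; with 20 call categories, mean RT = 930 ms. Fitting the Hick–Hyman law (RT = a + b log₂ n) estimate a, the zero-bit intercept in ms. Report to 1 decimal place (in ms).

Slope: b = (930 − 634) / (log₂ 20 − log₂ 6) = 296/1.7370 = 170.412 ms/bit.
Intercept: a = 634 − 170.412·log₂(6) = 193.491 ms.

193.5 ms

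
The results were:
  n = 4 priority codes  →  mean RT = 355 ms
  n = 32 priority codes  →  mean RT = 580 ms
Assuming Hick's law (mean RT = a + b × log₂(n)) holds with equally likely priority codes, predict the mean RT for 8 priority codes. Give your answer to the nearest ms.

RT is linear in log₂ n, so two points fix the line:
  b = (580 − 355) / (log₂ 32 − log₂ 4) = 225 / (5 − 2) = 75 ms/bit
  a = 355 − 75 × 2 = 205 ms
Then RT(8) = 205 + 75 × log₂ 8 = 205 + 75 × 3 ≈ 430.000 ms.

430 ms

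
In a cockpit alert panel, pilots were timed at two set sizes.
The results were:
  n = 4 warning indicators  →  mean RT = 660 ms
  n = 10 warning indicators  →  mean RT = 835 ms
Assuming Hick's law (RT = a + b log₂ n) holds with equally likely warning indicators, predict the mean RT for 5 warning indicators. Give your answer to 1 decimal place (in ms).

702.6 ms

Solve the two-equation system in a and b:
  b = (835 − 660) / (log₂ 10 − log₂ 4) = 175 / (3.3219 − 2) = 132.382 ms/bit
  a = 660 − 132.382 × 2 = 395.235 ms
Then RT(5) = 395.235 + 132.382 × log₂ 5 = 395.235 + 132.382 × 2.3219 ≈ 702.618 ms.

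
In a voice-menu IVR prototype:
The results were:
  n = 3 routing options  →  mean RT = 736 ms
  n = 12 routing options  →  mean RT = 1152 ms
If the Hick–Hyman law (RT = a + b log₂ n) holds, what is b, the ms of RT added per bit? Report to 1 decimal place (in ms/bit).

208.0 ms/bit

The slope on a log₂ axis is (1152 − 736) / (3.5850 − 1.5850) = 208.000 ms/bit.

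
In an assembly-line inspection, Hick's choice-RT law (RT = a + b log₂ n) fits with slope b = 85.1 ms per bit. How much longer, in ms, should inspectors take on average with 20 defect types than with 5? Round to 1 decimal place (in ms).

170.2 ms

The intercept a cancels: ΔRT = b·(log₂ n₂ − log₂ n₁) = b·log₂(n₂/n₁).
log₂(20) − log₂(5) = log₂(20/5) = log₂(4) = 2.
ΔRT = 85.1 × 2.0000 = 170.200 ms.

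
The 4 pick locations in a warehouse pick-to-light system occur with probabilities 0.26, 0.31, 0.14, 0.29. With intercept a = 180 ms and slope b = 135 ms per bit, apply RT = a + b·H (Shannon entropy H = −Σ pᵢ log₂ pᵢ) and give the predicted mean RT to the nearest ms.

442 ms

H = 0.26·log₂(1/0.26) + 0.31·log₂(1/0.31) + 0.14·log₂(1/0.14) + 0.29·log₂(1/0.29) = 1.9441 bits.
RT = 180 + 135 × 1.9441 = 442.45 ms.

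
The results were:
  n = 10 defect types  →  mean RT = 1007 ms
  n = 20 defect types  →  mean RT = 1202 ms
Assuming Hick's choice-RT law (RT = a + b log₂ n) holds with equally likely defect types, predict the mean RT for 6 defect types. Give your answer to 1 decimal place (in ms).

With log₂ n on the abscissa the relation is linear; from the two conditions:
  b = (1202 − 1007) / (log₂ 20 − log₂ 10) = 195 / (4.3219 − 3.3219) = 195.000 ms/bit
  a = 1007 − 195.000 × 3.3219 = 359.224 ms
Then RT(6) = 359.224 + 195.000 × log₂ 6 = 359.224 + 195.000 × 2.5850 ≈ 863.292 ms.

863.3 ms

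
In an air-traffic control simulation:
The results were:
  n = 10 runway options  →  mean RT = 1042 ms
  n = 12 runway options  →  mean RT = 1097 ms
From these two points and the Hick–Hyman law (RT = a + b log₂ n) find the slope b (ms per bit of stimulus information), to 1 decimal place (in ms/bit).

b = (RT₂ − RT₁)/(log₂ n₂ − log₂ n₁) = (1097 − 1042)/(3.5850 − 3.3219) = 209.098 ms/bit.

209.1 ms/bit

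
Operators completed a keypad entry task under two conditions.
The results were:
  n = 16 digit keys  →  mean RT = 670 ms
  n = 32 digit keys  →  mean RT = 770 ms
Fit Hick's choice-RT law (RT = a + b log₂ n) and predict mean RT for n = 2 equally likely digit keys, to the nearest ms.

With log₂ n on the abscissa the relation is linear; from the two conditions:
  b = (770 − 670) / (log₂ 32 − log₂ 16) = 100 / (5 − 4) = 100 ms/bit
  a = 670 − 100 × 4 = 270 ms
Then RT(2) = 270 + 100 × log₂ 2 = 270 + 100 × 1 ≈ 370.000 ms.

370 ms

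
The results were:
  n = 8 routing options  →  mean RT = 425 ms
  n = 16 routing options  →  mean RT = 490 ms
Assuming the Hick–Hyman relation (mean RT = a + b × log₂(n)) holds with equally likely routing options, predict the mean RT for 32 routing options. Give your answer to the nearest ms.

555 ms

Fit slope and intercept:
  b = (490 − 425) / (log₂ 16 − log₂ 8) = 65 / (4 − 3) = 65 ms/bit
  a = 425 − 65 × 3 = 230 ms
Then RT(32) = 230 + 65 × log₂ 32 = 230 + 65 × 5 ≈ 555.000 ms.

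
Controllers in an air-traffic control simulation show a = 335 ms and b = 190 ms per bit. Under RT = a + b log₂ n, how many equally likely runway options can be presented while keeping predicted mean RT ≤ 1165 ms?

Information budget: (1165 − 335)/190 = 4.3684 bits, so n ≤ 2^4.3684 = 20.655 → at most 20.

20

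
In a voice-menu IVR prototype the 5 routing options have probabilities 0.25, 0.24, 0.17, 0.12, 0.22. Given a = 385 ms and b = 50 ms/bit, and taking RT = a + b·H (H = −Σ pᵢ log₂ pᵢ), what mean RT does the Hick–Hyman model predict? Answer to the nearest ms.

499 ms

Entropy contributions −pᵢ log₂ pᵢ: 0.5000, 0.4941, 0.4346, 0.3671, 0.4806; sum H = 2.2764 bits.
RT = a + bH = 385 + 50·2.2764 = 498.82 ms.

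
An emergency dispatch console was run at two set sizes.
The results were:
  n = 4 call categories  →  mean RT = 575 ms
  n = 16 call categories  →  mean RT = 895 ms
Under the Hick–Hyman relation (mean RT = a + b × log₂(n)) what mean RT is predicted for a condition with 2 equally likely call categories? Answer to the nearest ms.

Solve the two-equation system in a and b:
  b = (895 − 575) / (log₂ 16 − log₂ 4) = 320 / (4 − 2) = 160 ms/bit
  a = 575 − 160 × 2 = 255 ms
Then RT(2) = 255 + 160 × log₂ 2 = 255 + 160 × 1 ≈ 415.000 ms.

415 ms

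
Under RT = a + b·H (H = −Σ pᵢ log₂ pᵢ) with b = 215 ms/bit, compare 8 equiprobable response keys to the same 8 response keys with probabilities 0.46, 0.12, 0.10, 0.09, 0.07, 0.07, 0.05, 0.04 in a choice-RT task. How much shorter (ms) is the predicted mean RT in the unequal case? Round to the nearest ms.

115 ms

The RT saving is b·ΔH. Equiprobable H₀ = log₂(8) = 3.0000 bits; with the given probabilities H = 2.4662 bits.
b·(H₀ − H) = 215 × (3.0000 − 2.4662) = 114.76 ms.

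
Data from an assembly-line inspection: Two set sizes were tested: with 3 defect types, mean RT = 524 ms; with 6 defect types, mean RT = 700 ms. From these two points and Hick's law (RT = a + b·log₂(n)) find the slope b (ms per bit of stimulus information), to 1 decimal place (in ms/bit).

The slope on a log₂ axis is (700 − 524) / (2.5850 − 1.5850) = 176.000 ms/bit.

176.0 ms/bit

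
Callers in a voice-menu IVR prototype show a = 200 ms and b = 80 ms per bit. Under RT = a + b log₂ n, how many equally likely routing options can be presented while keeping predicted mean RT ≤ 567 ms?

24

Set 200 + 80·log₂ n ≤ 567 → log₂ n ≤ (567 − 200)/80 = 4.5875.
So n ≤ 2^4.5875 = 24.042; the largest integer n is 24.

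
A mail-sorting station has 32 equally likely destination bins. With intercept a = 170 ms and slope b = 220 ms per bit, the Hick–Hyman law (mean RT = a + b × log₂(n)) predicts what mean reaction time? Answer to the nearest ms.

log₂(32) = 5 bits, so RT = 170 + 220 × 5 ≈ 1270.000 ms.

1270 ms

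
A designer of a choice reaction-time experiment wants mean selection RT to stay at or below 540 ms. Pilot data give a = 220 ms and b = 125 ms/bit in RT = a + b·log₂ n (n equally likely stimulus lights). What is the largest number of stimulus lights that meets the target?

5

Set 220 + 125·log₂ n ≤ 540 → log₂ n ≤ (540 − 220)/125 = 2.5600.
So n ≤ 2^2.5600 = 5.897; the largest integer n is 5.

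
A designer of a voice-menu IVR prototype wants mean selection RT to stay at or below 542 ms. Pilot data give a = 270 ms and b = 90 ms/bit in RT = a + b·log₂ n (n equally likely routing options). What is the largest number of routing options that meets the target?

8

Set 270 + 90·log₂ n ≤ 542 → log₂ n ≤ (542 − 270)/90 = 3.0222.
So n ≤ 2^3.0222 = 8.124; the largest integer n is 8.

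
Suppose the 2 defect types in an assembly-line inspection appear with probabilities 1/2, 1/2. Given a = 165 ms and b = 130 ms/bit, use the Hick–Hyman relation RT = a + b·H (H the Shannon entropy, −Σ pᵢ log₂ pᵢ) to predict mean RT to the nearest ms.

295 ms

Each term −pᵢ log₂ pᵢ: 0.5·1 + 0.5·1; summed, H = 1.000 bits.
Mean RT = a + bH = 165 + 130·1.000 = 295.00 ms.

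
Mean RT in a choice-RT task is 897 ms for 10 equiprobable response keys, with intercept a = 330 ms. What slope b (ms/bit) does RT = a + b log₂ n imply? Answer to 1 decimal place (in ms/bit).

170.7 ms/bit

b = (897 − 330) / log₂(10) = 567 / 3.3219 = 170.684 ms/bit.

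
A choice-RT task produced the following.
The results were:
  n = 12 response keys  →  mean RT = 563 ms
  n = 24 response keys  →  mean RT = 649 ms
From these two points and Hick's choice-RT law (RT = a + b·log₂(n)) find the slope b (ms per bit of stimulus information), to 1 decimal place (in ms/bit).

86.0 ms/bit

The slope on a log₂ axis is (649 − 563) / (4.5850 − 3.5850) = 86.000 ms/bit.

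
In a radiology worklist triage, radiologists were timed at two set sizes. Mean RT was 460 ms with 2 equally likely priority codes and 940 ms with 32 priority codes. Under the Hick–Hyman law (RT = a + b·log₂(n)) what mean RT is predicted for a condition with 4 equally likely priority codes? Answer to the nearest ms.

RT is linear in log₂ n, so two points fix the line:
  b = (940 − 460) / (log₂ 32 − log₂ 2) = 480 / (5 − 1) = 120 ms/bit
  a = 460 − 120 × 1 = 340 ms
Then RT(4) = 340 + 120 × log₂ 4 = 340 + 120 × 2 ≈ 580.000 ms.

580 ms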